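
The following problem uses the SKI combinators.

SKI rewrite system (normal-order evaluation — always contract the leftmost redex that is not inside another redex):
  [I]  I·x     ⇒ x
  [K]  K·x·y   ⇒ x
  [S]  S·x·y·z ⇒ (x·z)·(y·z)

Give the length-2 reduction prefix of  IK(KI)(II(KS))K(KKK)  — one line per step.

  start: IK(KI)(II(KS))K(KKK)
  [1] K(KI)(II(KS))K(KKK)
  [2] KIK(KKK)

Answer: after 2 steps: KIK(KKK)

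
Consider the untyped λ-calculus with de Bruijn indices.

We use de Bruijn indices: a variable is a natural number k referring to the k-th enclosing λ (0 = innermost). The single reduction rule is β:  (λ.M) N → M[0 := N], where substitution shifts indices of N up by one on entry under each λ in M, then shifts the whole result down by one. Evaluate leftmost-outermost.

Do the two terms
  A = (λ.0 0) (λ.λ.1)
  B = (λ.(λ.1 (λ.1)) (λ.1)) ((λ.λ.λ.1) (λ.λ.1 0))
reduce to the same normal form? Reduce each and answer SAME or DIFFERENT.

Answer: DIFFERENT — A ⇓ λ.λ.λ.1, B ⇓ λ.λ.λ.λ.λ.1

Working:
Term A:
  start: (λ.0 0) (λ.λ.1)
  [1] (λ.λ.1) (λ.λ.1)
  [2] λ.λ.λ.1

Term B:
  start: (λ.(λ.1 (λ.1)) (λ.1)) ((λ.λ.λ.1) (λ.λ.1 0))
  [1] (λ.(λ.λ.λ.1) (λ.λ.1 0) (λ.1)) (λ.(λ.λ.λ.1) (λ.λ.1 0))
  [2] (λ.λ.λ.1) (λ.λ.1 0) (λ.λ.(λ.λ.λ.1) (λ.λ.1 0))
  [3] (λ.λ.1) (λ.λ.(λ.λ.λ.1) (λ.λ.1 0))
  [4] λ.λ.λ.(λ.λ.λ.1) (λ.λ.1 0)
  [5] λ.λ.λ.λ.λ.1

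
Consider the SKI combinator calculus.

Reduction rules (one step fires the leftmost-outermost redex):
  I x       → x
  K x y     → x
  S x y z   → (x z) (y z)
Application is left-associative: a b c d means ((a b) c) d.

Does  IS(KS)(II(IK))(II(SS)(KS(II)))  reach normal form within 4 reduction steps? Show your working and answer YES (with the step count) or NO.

Answer: NO — after 4 steps the term is S(I(IK)(II(SS)(KS(II)))), not yet normal

Working:
  start: IS(KS)(II(IK))(II(SS)(KS(II)))
  →1  S(KS)(II(IK))(II(SS)(KS(II)))
  →2  KS(II(SS)(KS(II)))(II(IK)(II(SS)(KS(II))))
  →3  S(II(IK)(II(SS)(KS(II))))
  →4  S(I(IK)(II(SS)(KS(II))))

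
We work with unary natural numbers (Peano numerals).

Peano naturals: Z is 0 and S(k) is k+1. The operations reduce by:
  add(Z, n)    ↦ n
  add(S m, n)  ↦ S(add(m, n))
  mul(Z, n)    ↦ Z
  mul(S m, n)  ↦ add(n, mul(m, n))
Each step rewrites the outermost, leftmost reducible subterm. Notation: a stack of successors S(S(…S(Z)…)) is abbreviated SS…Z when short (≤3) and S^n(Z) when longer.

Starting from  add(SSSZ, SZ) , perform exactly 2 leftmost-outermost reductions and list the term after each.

Answer: after 2 steps: S(S(add(SZ, SZ)))

Derivation:
  start: add(SSSZ, SZ)
  [1] S(add(SSZ, SZ))
  [2] S(S(add(SZ, SZ)))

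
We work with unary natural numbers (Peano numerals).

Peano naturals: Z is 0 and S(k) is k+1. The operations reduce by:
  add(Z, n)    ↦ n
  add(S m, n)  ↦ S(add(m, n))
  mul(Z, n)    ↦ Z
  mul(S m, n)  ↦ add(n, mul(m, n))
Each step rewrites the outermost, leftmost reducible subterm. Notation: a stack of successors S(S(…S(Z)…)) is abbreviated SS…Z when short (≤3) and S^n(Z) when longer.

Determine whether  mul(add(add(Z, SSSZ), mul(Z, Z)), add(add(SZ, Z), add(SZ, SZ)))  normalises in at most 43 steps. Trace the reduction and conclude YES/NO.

  start: mul(add(add(Z, SSSZ), mul(Z, Z)), add(add(SZ, Z), add(SZ, SZ)))
  →1  mul(add(SSSZ, mul(Z, Z)), add(add(SZ, Z), add(SZ, SZ)))
  →2  mul(S(add(SSZ, mul(Z, Z))), add(add(SZ, Z), add(SZ, SZ)))
  →3  add(add(add(SZ, Z), add(SZ, SZ)), mul(add(SSZ, mul(Z, Z)), add(add(SZ, Z), add(SZ, SZ))))
  →4  add(add(S(add(Z, Z)), add(SZ, SZ)), mul(add(SSZ, mul(Z, Z)), add(add(SZ, Z), add(SZ, SZ))))
  →5  add(S(add(add(Z, Z), add(SZ, SZ))), mul(add(SSZ, mul(Z, Z)), add(add(SZ, Z), add(SZ, SZ))))
  →6  S(add(add(add(Z, Z), add(SZ, SZ)), mul(add(SSZ, mul(Z, Z)), add(add(SZ, Z), add(SZ, SZ)))))
  →7  S(add(add(Z, add(SZ, SZ)), mul(add(SSZ, mul(Z, Z)), add(add(SZ, Z), add(SZ, SZ)))))
  →8  S(add(add(SZ, SZ), mul(add(SSZ, mul(Z, Z)), add(add(SZ, Z), add(SZ, SZ)))))
  →9  S(add(S(add(Z, SZ)), mul(add(SSZ, mul(Z, Z)), add(add(SZ, Z), add(SZ, SZ)))))
  →10  S(S(add(add(Z, SZ), mul(add(SSZ, mul(Z, Z)), add(add(SZ, Z), add(SZ, SZ))))))
  →11  S(S(add(SZ, mul(add(SSZ, mul(Z, Z)), add(add(SZ, Z), add(SZ, SZ))))))
  →12  S(S(S(add(Z, mul(add(SSZ, mul(Z, Z)), add(add(SZ, Z), add(SZ, SZ)))))))
  →13  S(S(S(mul(add(SSZ, mul(Z, Z)), add(add(SZ, Z), add(SZ, SZ))))))
  →14  S(S(S(mul(S(add(SZ, mul(Z, Z))), add(add(SZ, Z), add(SZ, SZ))))))
  →15  S(S(S(add(add(add(SZ, Z), add(SZ, SZ)), mul(add(SZ, mul(Z, Z)), add(add(SZ, Z), add(SZ, SZ)))))))
  →16  S(S(S(add(add(S(add(Z, Z)), add(SZ, SZ)), mul(add(SZ, mul(Z, Z)), add(add(SZ, Z), add(SZ, SZ)))))))
  →17  S(S(S(add(S(add(add(Z, Z), add(SZ, SZ))), mul(add(SZ, mul(Z, Z)), add(add(SZ, Z), add(SZ, SZ)))))))
  →18  S(S(S(S(add(add(add(Z, Z), add(SZ, SZ)), mul(add(SZ, mul(Z, Z)), add(add(SZ, Z), add(SZ, SZ))))))))
  →19  S(S(S(S(add(add(Z, add(SZ, SZ)), mul(add(SZ, mul(Z, Z)), add(add(SZ, Z), add(SZ, SZ))))))))
  →20  S(S(S(S(add(add(SZ, SZ), mul(add(SZ, mul(Z, Z)), add(add(SZ, Z), add(SZ, SZ))))))))
  →21  S(S(S(S(add(S(add(Z, SZ)), mul(add(SZ, mul(Z, Z)), add(add(SZ, Z), add(SZ, SZ))))))))
  →22  S(S(S(S(S(add(add(Z, SZ), mul(add(SZ, mul(Z, Z)), add(add(SZ, Z), add(SZ, SZ)))))))))
  →23  S(S(S(S(S(add(SZ, mul(add(SZ, mul(Z, Z)), add(add(SZ, Z), add(SZ, SZ)))))))))
  →24  S(S(S(S(S(S(add(Z, mul(add(SZ, mul(Z, Z)), add(add(SZ, Z), add(SZ, SZ))))))))))
  →25  S(S(S(S(S(S(mul(add(SZ, mul(Z, Z)), add(add(SZ, Z), add(SZ, SZ)))))))))
  →26  S(S(S(S(S(S(mul(S(add(Z, mul(Z, Z))), add(add(SZ, Z), add(SZ, SZ)))))))))
  →27  S(S(S(S(S(S(add(add(add(SZ, Z), add(SZ, SZ)), mul(add(Z, mul(Z, Z)), add(add(SZ, Z), add(SZ, SZ))))))))))
  →28  S(S(S(S(S(S(add(add(S(add(Z, Z)), add(SZ, SZ)), mul(add(Z, mul(Z, Z)), add(add(SZ, Z), add(SZ, SZ))))))))))
  →29  S(S(S(S(S(S(add(S(add(add(Z, Z), add(SZ, SZ))), mul(add(Z, mul(Z, Z)), add(add(SZ, Z), add(SZ, SZ))))))))))
  →30  S(S(S(S(S(S(S(add(add(add(Z, Z), add(SZ, SZ)), mul(add(Z, mul(Z, Z)), add(add(SZ, Z), add(SZ, SZ)))))))))))
  →31  S(S(S(S(S(S(S(add(add(Z, add(SZ, SZ)), mul(add(Z, mul(Z, Z)), add(add(SZ, Z), add(SZ, SZ)))))))))))
  →32  S(S(S(S(S(S(S(add(add(SZ, SZ), mul(add(Z, mul(Z, Z)), add(add(SZ, Z), add(SZ, SZ)))))))))))
  →33  S(S(S(S(S(S(S(add(S(add(Z, SZ)), mul(add(Z, mul(Z, Z)), add(add(SZ, Z), add(SZ, SZ)))))))))))
  →34  S(S(S(S(S(S(S(S(add(add(Z, SZ), mul(add(Z, mul(Z, Z)), add(add(SZ, Z), add(SZ, SZ))))))))))))
  →35  S(S(S(S(S(S(S(S(add(SZ, mul(add(Z, mul(Z, Z)), add(add(SZ, Z), add(SZ, SZ))))))))))))
  →36  S(S(S(S(S(S(S(S(S(add(Z, mul(add(Z, mul(Z, Z)), add(add(SZ, Z), add(SZ, SZ)))))))))))))
  →37  S(S(S(S(S(S(S(S(S(mul(add(Z, mul(Z, Z)), add(add(SZ, Z), add(SZ, SZ))))))))))))
  →38  S(S(S(S(S(S(S(S(S(mul(mul(Z, Z), add(add(SZ, Z), add(SZ, SZ))))))))))))
  →39  S(S(S(S(S(S(S(S(S(mul(Z, add(add(SZ, Z), add(SZ, SZ))))))))))))
  →40  S^9(Z)

Answer: YES — reaches normal form S^9(Z) in 40 ≤ 43 steps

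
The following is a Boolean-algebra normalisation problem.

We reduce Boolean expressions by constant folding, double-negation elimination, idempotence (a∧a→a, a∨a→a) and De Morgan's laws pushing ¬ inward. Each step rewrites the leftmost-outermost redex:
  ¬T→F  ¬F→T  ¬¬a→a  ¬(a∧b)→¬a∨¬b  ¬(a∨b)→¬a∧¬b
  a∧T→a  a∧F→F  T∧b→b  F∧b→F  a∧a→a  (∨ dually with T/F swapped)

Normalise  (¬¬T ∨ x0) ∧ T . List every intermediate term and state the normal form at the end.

  start: (¬¬T ∨ x0) ∧ T
  [1] ¬¬T ∨ x0
  [2] T ∨ x0
  [3] T

Answer: normal form = T  (in 3 steps)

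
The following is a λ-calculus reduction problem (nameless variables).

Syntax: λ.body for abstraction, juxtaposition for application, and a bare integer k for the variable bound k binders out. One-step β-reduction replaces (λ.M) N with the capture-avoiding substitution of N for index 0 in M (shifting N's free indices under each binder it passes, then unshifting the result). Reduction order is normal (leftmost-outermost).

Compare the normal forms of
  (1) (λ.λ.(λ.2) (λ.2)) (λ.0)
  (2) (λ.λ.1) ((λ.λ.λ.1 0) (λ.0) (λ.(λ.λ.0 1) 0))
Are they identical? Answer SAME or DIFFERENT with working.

Term A:
  start: (λ.λ.(λ.2) (λ.2)) (λ.0)
  [1] λ.(λ.λ.0) (λ.λ.0)
  [2] λ.λ.0

Term B:
  start: (λ.λ.1) ((λ.λ.λ.1 0) (λ.0) (λ.(λ.λ.0 1) 0))
  [1] λ.(λ.λ.λ.1 0) (λ.0) (λ.(λ.λ.0 1) 0)
  [2] λ.(λ.λ.1 0) (λ.(λ.λ.0 1) 0)
  [3] λ.λ.(λ.(λ.λ.0 1) 0) 0
  [4] λ.λ.(λ.λ.0 1) 0
  [5] λ.λ.λ.0 1

Answer: DIFFERENT — A ⇓ λ.λ.0, B ⇓ λ.λ.λ.0 1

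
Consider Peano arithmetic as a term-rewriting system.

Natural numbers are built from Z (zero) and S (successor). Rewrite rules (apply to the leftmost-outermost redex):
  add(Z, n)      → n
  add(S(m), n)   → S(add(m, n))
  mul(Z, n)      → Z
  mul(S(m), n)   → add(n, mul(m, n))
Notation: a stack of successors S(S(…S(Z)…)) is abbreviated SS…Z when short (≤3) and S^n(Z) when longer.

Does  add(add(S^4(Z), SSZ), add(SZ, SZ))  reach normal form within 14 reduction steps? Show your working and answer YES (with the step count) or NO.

  start: add(add(S^4(Z), SSZ), add(SZ, SZ))
  →1  add(S(add(SSSZ, SSZ)), add(SZ, SZ))
  →2  S(add(add(SSSZ, SSZ), add(SZ, SZ)))
  →3  S(add(S(add(SSZ, SSZ)), add(SZ, SZ)))
  →4  S(S(add(add(SSZ, SSZ), add(SZ, SZ))))
  →5  S(S(add(S(add(SZ, SSZ)), add(SZ, SZ))))
  →6  S(S(S(add(add(SZ, SSZ), add(SZ, SZ)))))
  →7  S(S(S(add(S(add(Z, SSZ)), add(SZ, SZ)))))
  →8  S(S(S(S(add(add(Z, SSZ), add(SZ, SZ))))))
  →9  S(S(S(S(add(SSZ, add(SZ, SZ))))))
  →10  S(S(S(S(S(add(SZ, add(SZ, SZ)))))))
  →11  S(S(S(S(S(S(add(Z, add(SZ, SZ))))))))
  →12  S(S(S(S(S(S(add(SZ, SZ)))))))
  →13  S(S(S(S(S(S(S(add(Z, SZ))))))))
  →14  S^8(Z)

Answer: YES — reaches normal form S^8(Z) in 14 ≤ 14 steps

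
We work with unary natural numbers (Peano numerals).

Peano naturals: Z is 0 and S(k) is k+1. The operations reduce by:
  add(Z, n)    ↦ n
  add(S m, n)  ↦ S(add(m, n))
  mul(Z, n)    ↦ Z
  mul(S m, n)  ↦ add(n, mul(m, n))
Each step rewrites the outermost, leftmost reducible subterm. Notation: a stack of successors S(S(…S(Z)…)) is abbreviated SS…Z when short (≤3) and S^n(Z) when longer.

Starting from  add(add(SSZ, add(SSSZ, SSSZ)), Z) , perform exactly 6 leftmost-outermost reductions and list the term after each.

  start: add(add(SSZ, add(SSSZ, SSSZ)), Z)
  [1] add(S(add(SZ, add(SSSZ, SSSZ))), Z)
  [2] S(add(add(SZ, add(SSSZ, SSSZ)), Z))
  [3] S(add(S(add(Z, add(SSSZ, SSSZ))), Z))
  [4] S(S(add(add(Z, add(SSSZ, SSSZ)), Z)))
  [5] S(S(add(add(SSSZ, SSSZ), Z)))
  [6] S(S(add(S(add(SSZ, SSSZ)), Z)))

Answer: after 6 steps: S(S(add(S(add(SSZ, SSSZ)), Z)))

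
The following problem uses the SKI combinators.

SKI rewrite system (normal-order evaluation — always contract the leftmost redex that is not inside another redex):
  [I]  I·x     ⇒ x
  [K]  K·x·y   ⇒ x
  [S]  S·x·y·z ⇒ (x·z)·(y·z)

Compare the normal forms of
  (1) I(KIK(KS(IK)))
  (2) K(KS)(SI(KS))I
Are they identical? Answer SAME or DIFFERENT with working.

Term A:
  start: I(KIK(KS(IK)))
  [1] KIK(KS(IK))
  [2] I(KS(IK))
  [3] KS(IK)
  [4] S

Term B:
  start: K(KS)(SI(KS))I
  [1] KSI
  [2] S

Answer: SAME — A ⇓ S, B ⇓ S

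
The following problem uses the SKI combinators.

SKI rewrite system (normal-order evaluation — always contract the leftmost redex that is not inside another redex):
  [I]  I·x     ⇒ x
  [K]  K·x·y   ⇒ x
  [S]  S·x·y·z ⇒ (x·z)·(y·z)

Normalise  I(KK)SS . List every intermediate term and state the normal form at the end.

  start: I(KK)SS
  step 1: KKSS
  step 2: KS

Answer: normal form = KS  (in 2 steps)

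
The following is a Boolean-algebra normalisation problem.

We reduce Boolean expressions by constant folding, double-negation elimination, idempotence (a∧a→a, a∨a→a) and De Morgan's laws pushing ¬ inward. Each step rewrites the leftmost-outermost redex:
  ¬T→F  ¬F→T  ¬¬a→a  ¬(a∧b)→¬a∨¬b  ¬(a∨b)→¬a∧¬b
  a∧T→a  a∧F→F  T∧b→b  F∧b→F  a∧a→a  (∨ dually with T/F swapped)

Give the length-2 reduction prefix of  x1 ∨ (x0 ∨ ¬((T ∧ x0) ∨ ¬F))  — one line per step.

Answer: after 2 steps: x1 ∨ (x0 ∨ ((¬T ∨ ¬x0) ∧ ¬¬F))

Derivation:
  start: x1 ∨ (x0 ∨ ¬((T ∧ x0) ∨ ¬F))
  step 1: x1 ∨ (x0 ∨ (¬(T ∧ x0) ∧ ¬¬F))
  step 2: x1 ∨ (x0 ∨ ((¬T ∨ ¬x0) ∧ ¬¬F))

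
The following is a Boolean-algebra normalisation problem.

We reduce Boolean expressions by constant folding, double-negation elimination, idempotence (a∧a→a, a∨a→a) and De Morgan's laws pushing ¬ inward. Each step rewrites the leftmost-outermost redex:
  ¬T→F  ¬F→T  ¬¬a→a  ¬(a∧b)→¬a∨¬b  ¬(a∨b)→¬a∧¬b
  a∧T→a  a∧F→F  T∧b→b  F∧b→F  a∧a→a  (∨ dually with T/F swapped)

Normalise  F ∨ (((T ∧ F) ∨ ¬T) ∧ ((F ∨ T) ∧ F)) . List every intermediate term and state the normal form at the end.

  start: F ∨ (((T ∧ F) ∨ ¬T) ∧ ((F ∨ T) ∧ F))
  [1] ((T ∧ F) ∨ ¬T) ∧ ((F ∨ T) ∧ F)
  [2] (F ∨ ¬T) ∧ ((F ∨ T) ∧ F)
  [3] ¬T ∧ ((F ∨ T) ∧ F)
  [4] F ∧ ((F ∨ T) ∧ F)
  [5] F

Answer: normal form = F  (in 5 steps)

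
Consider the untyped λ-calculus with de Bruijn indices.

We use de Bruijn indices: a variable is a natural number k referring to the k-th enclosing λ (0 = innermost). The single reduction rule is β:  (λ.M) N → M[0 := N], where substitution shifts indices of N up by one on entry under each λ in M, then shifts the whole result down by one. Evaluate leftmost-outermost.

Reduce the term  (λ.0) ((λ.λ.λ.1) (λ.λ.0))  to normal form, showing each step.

  start: (λ.0) ((λ.λ.λ.1) (λ.λ.0))
  →1  (λ.λ.λ.1) (λ.λ.0)
  →2  λ.λ.1

Answer: normal form = λ.λ.1  (in 2 steps)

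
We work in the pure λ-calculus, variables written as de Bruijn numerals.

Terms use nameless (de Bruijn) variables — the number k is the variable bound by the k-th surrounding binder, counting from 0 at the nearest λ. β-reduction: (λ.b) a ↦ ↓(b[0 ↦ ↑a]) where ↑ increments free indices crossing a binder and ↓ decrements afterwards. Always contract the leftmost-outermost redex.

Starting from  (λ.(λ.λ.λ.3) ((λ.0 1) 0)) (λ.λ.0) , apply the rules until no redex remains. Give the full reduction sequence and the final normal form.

Answer: normal form = λ.λ.λ.λ.0  (in 2 steps)

Working:
  start: (λ.(λ.λ.λ.3) ((λ.0 1) 0)) (λ.λ.0)
  step 1: (λ.λ.λ.λ.λ.0) ((λ.0 (λ.λ.0)) (λ.λ.0))
  step 2: λ.λ.λ.λ.0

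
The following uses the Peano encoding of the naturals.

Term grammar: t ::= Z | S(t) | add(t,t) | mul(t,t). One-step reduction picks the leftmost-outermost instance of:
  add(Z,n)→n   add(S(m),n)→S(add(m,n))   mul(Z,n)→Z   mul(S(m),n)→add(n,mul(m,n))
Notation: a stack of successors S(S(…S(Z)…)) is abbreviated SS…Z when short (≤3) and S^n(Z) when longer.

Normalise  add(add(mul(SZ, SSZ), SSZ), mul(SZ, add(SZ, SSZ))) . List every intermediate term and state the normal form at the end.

  start: add(add(mul(SZ, SSZ), SSZ), mul(SZ, add(SZ, SSZ)))
  →1  add(add(add(SSZ, mul(Z, SSZ)), SSZ), mul(SZ, add(SZ, SSZ)))
  →2  add(add(S(add(SZ, mul(Z, SSZ))), SSZ), mul(SZ, add(SZ, SSZ)))
  →3  add(S(add(add(SZ, mul(Z, SSZ)), SSZ)), mul(SZ, add(SZ, SSZ)))
  →4  S(add(add(add(SZ, mul(Z, SSZ)), SSZ), mul(SZ, add(SZ, SSZ))))
  →5  S(add(add(S(add(Z, mul(Z, SSZ))), SSZ), mul(SZ, add(SZ, SSZ))))
  →6  S(add(S(add(add(Z, mul(Z, SSZ)), SSZ)), mul(SZ, add(SZ, SSZ))))
  →7  S(S(add(add(add(Z, mul(Z, SSZ)), SSZ), mul(SZ, add(SZ, SSZ)))))
  →8  S(S(add(add(mul(Z, SSZ), SSZ), mul(SZ, add(SZ, SSZ)))))
  →9  S(S(add(add(Z, SSZ), mul(SZ, add(SZ, SSZ)))))
  →10  S(S(add(SSZ, mul(SZ, add(SZ, SSZ)))))
  →11  S(S(S(add(SZ, mul(SZ, add(SZ, SSZ))))))
  →12  S(S(S(S(add(Z, mul(SZ, add(SZ, SSZ)))))))
  →13  S(S(S(S(mul(SZ, add(SZ, SSZ))))))
  →14  S(S(S(S(add(add(SZ, SSZ), mul(Z, add(SZ, SSZ)))))))
  →15  S(S(S(S(add(S(add(Z, SSZ)), mul(Z, add(SZ, SSZ)))))))
  →16  S(S(S(S(S(add(add(Z, SSZ), mul(Z, add(SZ, SSZ))))))))
  →17  S(S(S(S(S(add(SSZ, mul(Z, add(SZ, SSZ))))))))
  →18  S(S(S(S(S(S(add(SZ, mul(Z, add(SZ, SSZ)))))))))
  →19  S(S(S(S(S(S(S(add(Z, mul(Z, add(SZ, SSZ))))))))))
  →20  S(S(S(S(S(S(S(mul(Z, add(SZ, SSZ)))))))))
  →21  S^7(Z)

Answer: normal form = S^7(Z)  (in 21 steps)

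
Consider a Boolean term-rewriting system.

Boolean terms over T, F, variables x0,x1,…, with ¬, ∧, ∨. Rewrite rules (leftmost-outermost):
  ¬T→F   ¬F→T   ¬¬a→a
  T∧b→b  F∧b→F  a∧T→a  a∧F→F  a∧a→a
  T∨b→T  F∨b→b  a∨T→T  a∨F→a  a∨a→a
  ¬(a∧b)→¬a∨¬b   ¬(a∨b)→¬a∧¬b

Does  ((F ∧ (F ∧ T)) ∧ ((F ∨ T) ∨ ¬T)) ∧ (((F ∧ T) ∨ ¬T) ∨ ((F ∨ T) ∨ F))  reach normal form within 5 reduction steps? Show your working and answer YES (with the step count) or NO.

Answer: YES — reaches normal form F in 3 ≤ 5 steps

Derivation:
  start: ((F ∧ (F ∧ T)) ∧ ((F ∨ T) ∨ ¬T)) ∧ (((F ∧ T) ∨ ¬T) ∨ ((F ∨ T) ∨ F))
  →1  (F ∧ ((F ∨ T) ∨ ¬T)) ∧ (((F ∧ T) ∨ ¬T) ∨ ((F ∨ T) ∨ F))
  →2  F ∧ (((F ∧ T) ∨ ¬T) ∨ ((F ∨ T) ∨ F))
  →3  F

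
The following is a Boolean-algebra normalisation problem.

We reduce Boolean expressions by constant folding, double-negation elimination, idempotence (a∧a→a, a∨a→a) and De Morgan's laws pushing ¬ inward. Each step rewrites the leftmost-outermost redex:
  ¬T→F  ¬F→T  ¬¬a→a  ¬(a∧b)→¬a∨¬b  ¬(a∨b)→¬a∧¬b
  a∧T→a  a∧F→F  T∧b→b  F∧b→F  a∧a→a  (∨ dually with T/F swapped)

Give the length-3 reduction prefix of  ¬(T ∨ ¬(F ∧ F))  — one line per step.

Answer: after 3 steps: F

Reduction:
  start: ¬(T ∨ ¬(F ∧ F))
  [1] ¬T ∧ ¬¬(F ∧ F)
  [2] F ∧ ¬¬(F ∧ F)
  [3] F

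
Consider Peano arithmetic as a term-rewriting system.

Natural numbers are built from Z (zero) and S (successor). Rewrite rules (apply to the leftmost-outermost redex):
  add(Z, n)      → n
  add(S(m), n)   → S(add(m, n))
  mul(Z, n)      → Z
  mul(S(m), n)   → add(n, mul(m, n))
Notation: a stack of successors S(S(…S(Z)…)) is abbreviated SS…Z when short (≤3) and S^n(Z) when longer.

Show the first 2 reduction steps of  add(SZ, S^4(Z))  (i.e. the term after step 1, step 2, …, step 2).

  start: add(SZ, S^4(Z))
  →1  S(add(Z, S^4(Z)))
  →2  S^5(Z)

Answer: after 2 steps: S^5(Z)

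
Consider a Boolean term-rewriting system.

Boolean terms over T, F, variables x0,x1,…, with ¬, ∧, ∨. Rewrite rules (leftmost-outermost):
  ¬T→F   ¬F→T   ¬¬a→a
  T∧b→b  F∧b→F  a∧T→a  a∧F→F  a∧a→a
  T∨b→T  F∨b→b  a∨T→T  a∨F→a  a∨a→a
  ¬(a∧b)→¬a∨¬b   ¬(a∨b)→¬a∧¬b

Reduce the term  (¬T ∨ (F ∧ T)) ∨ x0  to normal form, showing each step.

Answer: normal form = x0  (in 4 steps)

Working:
  start: (¬T ∨ (F ∧ T)) ∨ x0
  [1] (F ∨ (F ∧ T)) ∨ x0
  [2] (F ∧ T) ∨ x0
  [3] F ∨ x0
  [4] x0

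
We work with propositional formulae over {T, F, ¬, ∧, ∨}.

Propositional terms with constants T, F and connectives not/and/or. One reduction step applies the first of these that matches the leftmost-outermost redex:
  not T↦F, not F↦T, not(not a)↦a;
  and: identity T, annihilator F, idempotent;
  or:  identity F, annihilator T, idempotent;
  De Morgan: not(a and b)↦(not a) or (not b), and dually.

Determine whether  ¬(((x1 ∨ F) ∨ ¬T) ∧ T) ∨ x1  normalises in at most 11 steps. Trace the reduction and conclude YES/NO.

Answer: YES — reaches normal form ¬x1 ∨ x1 in 9 ≤ 11 steps

Working:
  start: ¬(((x1 ∨ F) ∨ ¬T) ∧ T) ∨ x1
  →1  (¬((x1 ∨ F) ∨ ¬T) ∨ ¬T) ∨ x1
  →2  ((¬(x1 ∨ F) ∧ ¬¬T) ∨ ¬T) ∨ x1
  →3  (((¬x1 ∧ ¬F) ∧ ¬¬T) ∨ ¬T) ∨ x1
  →4  (((¬x1 ∧ T) ∧ ¬¬T) ∨ ¬T) ∨ x1
  →5  ((¬x1 ∧ ¬¬T) ∨ ¬T) ∨ x1
  →6  ((¬x1 ∧ T) ∨ ¬T) ∨ x1
  →7  (¬x1 ∨ ¬T) ∨ x1
  →8  (¬x1 ∨ F) ∨ x1
  →9  ¬x1 ∨ x1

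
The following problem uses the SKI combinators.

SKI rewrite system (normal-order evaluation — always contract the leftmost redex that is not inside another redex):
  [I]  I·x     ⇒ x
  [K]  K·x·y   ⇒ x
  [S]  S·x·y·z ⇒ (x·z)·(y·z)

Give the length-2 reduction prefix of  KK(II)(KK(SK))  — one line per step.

Answer: after 2 steps: KK

Working:
  start: KK(II)(KK(SK))
  →1  K(KK(SK))
  →2  KK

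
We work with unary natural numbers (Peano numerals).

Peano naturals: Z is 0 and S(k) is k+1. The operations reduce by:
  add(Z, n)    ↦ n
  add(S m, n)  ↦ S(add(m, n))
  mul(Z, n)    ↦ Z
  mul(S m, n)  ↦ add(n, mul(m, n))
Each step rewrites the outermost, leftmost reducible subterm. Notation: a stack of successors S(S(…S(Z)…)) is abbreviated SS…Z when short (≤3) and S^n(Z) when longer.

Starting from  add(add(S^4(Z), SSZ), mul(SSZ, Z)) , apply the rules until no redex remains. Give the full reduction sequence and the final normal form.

  start: add(add(S^4(Z), SSZ), mul(SSZ, Z))
  step 1: add(S(add(SSSZ, SSZ)), mul(SSZ, Z))
  step 2: S(add(add(SSSZ, SSZ), mul(SSZ, Z)))
  step 3: S(add(S(add(SSZ, SSZ)), mul(SSZ, Z)))
  step 4: S(S(add(add(SSZ, SSZ), mul(SSZ, Z))))
  step 5: S(S(add(S(add(SZ, SSZ)), mul(SSZ, Z))))
  step 6: S(S(S(add(add(SZ, SSZ), mul(SSZ, Z)))))
  step 7: S(S(S(add(S(add(Z, SSZ)), mul(SSZ, Z)))))
  step 8: S(S(S(S(add(add(Z, SSZ), mul(SSZ, Z))))))
  step 9: S(S(S(S(add(SSZ, mul(SSZ, Z))))))
  step 10: S(S(S(S(S(add(SZ, mul(SSZ, Z)))))))
  step 11: S(S(S(S(S(S(add(Z, mul(SSZ, Z))))))))
  step 12: S(S(S(S(S(S(mul(SSZ, Z)))))))
  step 13: S(S(S(S(S(S(add(Z, mul(SZ, Z))))))))
  step 14: S(S(S(S(S(S(mul(SZ, Z)))))))
  step 15: S(S(S(S(S(S(add(Z, mul(Z, Z))))))))
  step 16: S(S(S(S(S(S(mul(Z, Z)))))))
  step 17: S^6(Z)

Answer: normal form = S^6(Z)  (in 17 steps)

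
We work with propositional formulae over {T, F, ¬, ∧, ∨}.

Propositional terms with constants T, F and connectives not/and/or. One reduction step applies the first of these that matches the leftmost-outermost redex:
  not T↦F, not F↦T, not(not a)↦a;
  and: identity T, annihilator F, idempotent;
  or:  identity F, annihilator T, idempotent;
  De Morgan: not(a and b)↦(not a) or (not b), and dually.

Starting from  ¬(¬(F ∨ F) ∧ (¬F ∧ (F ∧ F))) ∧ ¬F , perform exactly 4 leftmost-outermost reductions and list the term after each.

  start: ¬(¬(F ∨ F) ∧ (¬F ∧ (F ∧ F))) ∧ ¬F
  →1  (¬¬(F ∨ F) ∨ ¬(¬F ∧ (F ∧ F))) ∧ ¬F
  →2  ((F ∨ F) ∨ ¬(¬F ∧ (F ∧ F))) ∧ ¬F
  →3  (F ∨ ¬(¬F ∧ (F ∧ F))) ∧ ¬F
  →4  ¬(¬F ∧ (F ∧ F)) ∧ ¬F

Answer: after 4 steps: ¬(¬F ∧ (F ∧ F)) ∧ ¬F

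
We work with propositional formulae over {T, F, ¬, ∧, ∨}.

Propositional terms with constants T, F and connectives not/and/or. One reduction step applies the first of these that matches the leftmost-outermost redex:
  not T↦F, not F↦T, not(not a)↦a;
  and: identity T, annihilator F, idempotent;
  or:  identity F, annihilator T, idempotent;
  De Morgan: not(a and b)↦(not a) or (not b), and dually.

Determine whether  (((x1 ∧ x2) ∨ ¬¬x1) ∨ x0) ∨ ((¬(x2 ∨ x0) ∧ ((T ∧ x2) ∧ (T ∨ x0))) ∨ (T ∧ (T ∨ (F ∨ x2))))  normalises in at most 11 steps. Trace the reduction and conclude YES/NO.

Answer: YES — reaches normal form T in 9 ≤ 11 steps

Reduction:
  start: (((x1 ∧ x2) ∨ ¬¬x1) ∨ x0) ∨ ((¬(x2 ∨ x0) ∧ ((T ∧ x2) ∧ (T ∨ x0))) ∨ (T ∧ (T ∨ (F ∨ x2))))
  →1  (((x1 ∧ x2) ∨ x1) ∨ x0) ∨ ((¬(x2 ∨ x0) ∧ ((T ∧ x2) ∧ (T ∨ x0))) ∨ (T ∧ (T ∨ (F ∨ x2))))
  →2  (((x1 ∧ x2) ∨ x1) ∨ x0) ∨ (((¬x2 ∧ ¬x0) ∧ ((T ∧ x2) ∧ (T ∨ x0))) ∨ (T ∧ (T ∨ (F ∨ x2))))
  →3  (((x1 ∧ x2) ∨ x1) ∨ x0) ∨ (((¬x2 ∧ ¬x0) ∧ (x2 ∧ (T ∨ x0))) ∨ (T ∧ (T ∨ (F ∨ x2))))
  →4  (((x1 ∧ x2) ∨ x1) ∨ x0) ∨ (((¬x2 ∧ ¬x0) ∧ (x2 ∧ T)) ∨ (T ∧ (T ∨ (F ∨ x2))))
  →5  (((x1 ∧ x2) ∨ x1) ∨ x0) ∨ (((¬x2 ∧ ¬x0) ∧ x2) ∨ (T ∧ (T ∨ (F ∨ x2))))
  →6  (((x1 ∧ x2) ∨ x1) ∨ x0) ∨ (((¬x2 ∧ ¬x0) ∧ x2) ∨ (T ∨ (F ∨ x2)))
  →7  (((x1 ∧ x2) ∨ x1) ∨ x0) ∨ (((¬x2 ∧ ¬x0) ∧ x2) ∨ T)
  →8  (((x1 ∧ x2) ∨ x1) ∨ x0) ∨ T
  →9  T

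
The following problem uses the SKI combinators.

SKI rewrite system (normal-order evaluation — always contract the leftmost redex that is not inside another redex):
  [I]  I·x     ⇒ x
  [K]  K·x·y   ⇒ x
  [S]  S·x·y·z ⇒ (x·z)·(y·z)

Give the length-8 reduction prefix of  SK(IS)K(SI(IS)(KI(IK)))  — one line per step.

Answer: after 8 steps: K(SI)

Working:
  start: SK(IS)K(SI(IS)(KI(IK)))
  step 1: KK(ISK)(SI(IS)(KI(IK)))
  step 2: K(SI(IS)(KI(IK)))
  step 3: K(I(KI(IK))(IS(KI(IK))))
  step 4: K(KI(IK)(IS(KI(IK))))
  step 5: K(I(IS(KI(IK))))
  step 6: K(IS(KI(IK)))
  step 7: K(S(KI(IK)))
  step 8: K(SI)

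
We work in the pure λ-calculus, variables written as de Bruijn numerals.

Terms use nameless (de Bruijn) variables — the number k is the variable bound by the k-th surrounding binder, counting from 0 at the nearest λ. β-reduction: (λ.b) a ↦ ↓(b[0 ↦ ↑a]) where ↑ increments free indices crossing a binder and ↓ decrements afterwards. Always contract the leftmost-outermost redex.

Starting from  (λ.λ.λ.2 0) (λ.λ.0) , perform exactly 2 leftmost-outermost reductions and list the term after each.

Answer: after 2 steps: λ.λ.λ.0

Working:
  start: (λ.λ.λ.2 0) (λ.λ.0)
  →1  λ.λ.(λ.λ.0) 0
  →2  λ.λ.λ.0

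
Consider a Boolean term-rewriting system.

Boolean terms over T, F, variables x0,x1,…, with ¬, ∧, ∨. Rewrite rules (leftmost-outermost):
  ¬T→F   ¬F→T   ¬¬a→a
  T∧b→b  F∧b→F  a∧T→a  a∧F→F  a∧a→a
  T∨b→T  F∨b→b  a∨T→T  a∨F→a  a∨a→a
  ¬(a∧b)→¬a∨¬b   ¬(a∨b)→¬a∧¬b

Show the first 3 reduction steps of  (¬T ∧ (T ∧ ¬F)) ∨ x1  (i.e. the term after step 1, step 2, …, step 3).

  start: (¬T ∧ (T ∧ ¬F)) ∨ x1
  step 1: (F ∧ (T ∧ ¬F)) ∨ x1
  step 2: F ∨ x1
  step 3: x1

Answer: after 3 steps: x1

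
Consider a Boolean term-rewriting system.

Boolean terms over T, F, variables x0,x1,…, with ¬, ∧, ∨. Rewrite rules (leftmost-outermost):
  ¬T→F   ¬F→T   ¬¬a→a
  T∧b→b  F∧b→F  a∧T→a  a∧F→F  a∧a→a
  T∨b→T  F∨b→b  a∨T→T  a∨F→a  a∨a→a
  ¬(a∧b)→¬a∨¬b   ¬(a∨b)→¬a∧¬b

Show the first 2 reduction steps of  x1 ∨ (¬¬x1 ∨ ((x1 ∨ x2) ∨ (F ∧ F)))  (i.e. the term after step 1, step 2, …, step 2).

  start: x1 ∨ (¬¬x1 ∨ ((x1 ∨ x2) ∨ (F ∧ F)))
  [1] x1 ∨ (x1 ∨ ((x1 ∨ x2) ∨ (F ∧ F)))
  [2] x1 ∨ (x1 ∨ ((x1 ∨ x2) ∨ F))

Answer: after 2 steps: x1 ∨ (x1 ∨ ((x1 ∨ x2) ∨ F))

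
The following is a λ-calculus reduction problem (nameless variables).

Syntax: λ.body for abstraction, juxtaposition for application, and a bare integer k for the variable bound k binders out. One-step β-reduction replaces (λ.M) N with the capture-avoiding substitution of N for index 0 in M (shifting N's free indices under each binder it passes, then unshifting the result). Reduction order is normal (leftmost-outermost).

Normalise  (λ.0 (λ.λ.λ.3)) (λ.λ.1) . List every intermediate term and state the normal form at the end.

Answer: normal form = λ.λ.λ.λ.λ.λ.1  (in 2 steps)

Working:
  start: (λ.0 (λ.λ.λ.3)) (λ.λ.1)
  step 1: (λ.λ.1) (λ.λ.λ.λ.λ.1)
  step 2: λ.λ.λ.λ.λ.λ.1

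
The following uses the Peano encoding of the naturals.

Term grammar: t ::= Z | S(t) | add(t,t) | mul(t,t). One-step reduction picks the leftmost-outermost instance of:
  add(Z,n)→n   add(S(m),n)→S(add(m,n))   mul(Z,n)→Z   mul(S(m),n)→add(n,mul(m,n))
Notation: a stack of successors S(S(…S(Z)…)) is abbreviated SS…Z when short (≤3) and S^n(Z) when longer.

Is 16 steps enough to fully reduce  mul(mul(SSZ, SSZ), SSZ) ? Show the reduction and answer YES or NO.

Answer: NO — after 16 steps the term is S(S(S(S(S(add(SZ, mul(add(SZ, mul(Z, SSZ)), SSZ))))))), not yet normal

Reduction:
  start: mul(mul(SSZ, SSZ), SSZ)
  step 1: mul(add(SSZ, mul(SZ, SSZ)), SSZ)
  step 2: mul(S(add(SZ, mul(SZ, SSZ))), SSZ)
  step 3: add(SSZ, mul(add(SZ, mul(SZ, SSZ)), SSZ))
  step 4: S(add(SZ, mul(add(SZ, mul(SZ, SSZ)), SSZ)))
  step 5: S(S(add(Z, mul(add(SZ, mul(SZ, SSZ)), SSZ))))
  step 6: S(S(mul(add(SZ, mul(SZ, SSZ)), SSZ)))
  step 7: S(S(mul(S(add(Z, mul(SZ, SSZ))), SSZ)))
  step 8: S(S(add(SSZ, mul(add(Z, mul(SZ, SSZ)), SSZ))))
  step 9: S(S(S(add(SZ, mul(add(Z, mul(SZ, SSZ)), SSZ)))))
  step 10: S(S(S(S(add(Z, mul(add(Z, mul(SZ, SSZ)), SSZ))))))
  step 11: S(S(S(S(mul(add(Z, mul(SZ, SSZ)), SSZ)))))
  step 12: S(S(S(S(mul(mul(SZ, SSZ), SSZ)))))
  step 13: S(S(S(S(mul(add(SSZ, mul(Z, SSZ)), SSZ)))))
  step 14: S(S(S(S(mul(S(add(SZ, mul(Z, SSZ))), SSZ)))))
  step 15: S(S(S(S(add(SSZ, mul(add(SZ, mul(Z, SSZ)), SSZ))))))
  step 16: S(S(S(S(S(add(SZ, mul(add(SZ, mul(Z, SSZ)), SSZ)))))))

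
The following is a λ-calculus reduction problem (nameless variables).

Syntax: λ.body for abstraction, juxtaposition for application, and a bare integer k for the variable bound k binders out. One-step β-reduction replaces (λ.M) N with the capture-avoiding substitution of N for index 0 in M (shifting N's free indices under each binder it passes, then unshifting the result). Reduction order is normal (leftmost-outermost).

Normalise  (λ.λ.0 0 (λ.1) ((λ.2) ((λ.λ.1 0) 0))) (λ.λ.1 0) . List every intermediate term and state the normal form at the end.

Answer: normal form = λ.0 0 (λ.1) (λ.λ.1 0)  (in 2 steps)

Working:
  start: (λ.λ.0 0 (λ.1) ((λ.2) ((λ.λ.1 0) 0))) (λ.λ.1 0)
  →1  λ.0 0 (λ.1) ((λ.λ.λ.1 0) ((λ.λ.1 0) 0))
  →2  λ.0 0 (λ.1) (λ.λ.1 0)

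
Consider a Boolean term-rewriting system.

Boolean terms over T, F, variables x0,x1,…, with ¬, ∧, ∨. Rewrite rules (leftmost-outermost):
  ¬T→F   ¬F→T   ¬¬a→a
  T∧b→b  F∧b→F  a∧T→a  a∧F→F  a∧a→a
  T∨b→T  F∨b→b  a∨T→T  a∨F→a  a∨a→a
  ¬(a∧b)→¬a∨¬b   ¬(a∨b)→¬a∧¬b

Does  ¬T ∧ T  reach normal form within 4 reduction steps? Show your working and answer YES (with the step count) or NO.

Answer: YES — reaches normal form F in 2 ≤ 4 steps

Derivation:
  start: ¬T ∧ T
  →1  ¬T
  →2  F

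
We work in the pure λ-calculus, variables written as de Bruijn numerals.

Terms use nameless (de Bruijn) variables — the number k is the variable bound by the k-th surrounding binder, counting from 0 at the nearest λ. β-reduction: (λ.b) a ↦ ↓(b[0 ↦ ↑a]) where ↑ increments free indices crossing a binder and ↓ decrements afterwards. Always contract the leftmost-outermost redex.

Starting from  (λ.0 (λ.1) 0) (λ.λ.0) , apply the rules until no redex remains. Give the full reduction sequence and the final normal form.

Answer: normal form = λ.λ.0  (in 3 steps)

Working:
  start: (λ.0 (λ.1) 0) (λ.λ.0)
  [1] (λ.λ.0) (λ.λ.λ.0) (λ.λ.0)
  [2] (λ.0) (λ.λ.0)
  [3] λ.λ.0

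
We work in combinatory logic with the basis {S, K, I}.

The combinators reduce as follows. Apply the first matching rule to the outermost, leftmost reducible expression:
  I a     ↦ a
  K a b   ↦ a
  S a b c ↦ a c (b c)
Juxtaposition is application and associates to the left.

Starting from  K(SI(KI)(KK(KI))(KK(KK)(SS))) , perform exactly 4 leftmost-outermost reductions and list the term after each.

  start: K(SI(KI)(KK(KI))(KK(KK)(SS)))
  [1] K(I(KK(KI))(KI(KK(KI)))(KK(KK)(SS)))
  [2] K(KK(KI)(KI(KK(KI)))(KK(KK)(SS)))
  [3] K(K(KI(KK(KI)))(KK(KK)(SS)))
  [4] K(KI(KK(KI)))

Answer: after 4 steps: K(KI(KK(KI)))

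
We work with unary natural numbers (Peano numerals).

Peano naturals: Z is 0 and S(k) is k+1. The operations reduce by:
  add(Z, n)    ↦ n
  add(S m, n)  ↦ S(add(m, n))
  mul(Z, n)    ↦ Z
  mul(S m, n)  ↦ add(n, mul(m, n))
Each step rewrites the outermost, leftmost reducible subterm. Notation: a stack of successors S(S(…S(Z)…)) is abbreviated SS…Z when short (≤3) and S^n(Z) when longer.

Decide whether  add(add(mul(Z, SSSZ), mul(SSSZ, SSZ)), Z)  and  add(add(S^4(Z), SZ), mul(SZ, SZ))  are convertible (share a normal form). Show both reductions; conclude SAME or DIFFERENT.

Answer: SAME — A ⇓ S^6(Z), B ⇓ S^6(Z)

Reduction:
Term A:
  start: add(add(mul(Z, SSSZ), mul(SSSZ, SSZ)), Z)
  step 1: add(add(Z, mul(SSSZ, SSZ)), Z)
  step 2: add(mul(SSSZ, SSZ), Z)
  step 3: add(add(SSZ, mul(SSZ, SSZ)), Z)
  step 4: add(S(add(SZ, mul(SSZ, SSZ))), Z)
  step 5: S(add(add(SZ, mul(SSZ, SSZ)), Z))
  step 6: S(add(S(add(Z, mul(SSZ, SSZ))), Z))
  step 7: S(S(add(add(Z, mul(SSZ, SSZ)), Z)))
  step 8: S(S(add(mul(SSZ, SSZ), Z)))
  step 9: S(S(add(add(SSZ, mul(SZ, SSZ)), Z)))
  step 10: S(S(add(S(add(SZ, mul(SZ, SSZ))), Z)))
  step 11: S(S(S(add(add(SZ, mul(SZ, SSZ)), Z))))
  step 12: S(S(S(add(S(add(Z, mul(SZ, SSZ))), Z))))
  step 13: S(S(S(S(add(add(Z, mul(SZ, SSZ)), Z)))))
  step 14: S(S(S(S(add(mul(SZ, SSZ), Z)))))
  step 15: S(S(S(S(add(add(SSZ, mul(Z, SSZ)), Z)))))
  step 16: S(S(S(S(add(S(add(SZ, mul(Z, SSZ))), Z)))))
  step 17: S(S(S(S(S(add(add(SZ, mul(Z, SSZ)), Z))))))
  step 18: S(S(S(S(S(add(S(add(Z, mul(Z, SSZ))), Z))))))
  step 19: S(S(S(S(S(S(add(add(Z, mul(Z, SSZ)), Z)))))))
  step 20: S(S(S(S(S(S(add(mul(Z, SSZ), Z)))))))
  step 21: S(S(S(S(S(S(add(Z, Z)))))))
  step 22: S^6(Z)

Term B:
  start: add(add(S^4(Z), SZ), mul(SZ, SZ))
  step 1: add(S(add(SSSZ, SZ)), mul(SZ, SZ))
  step 2: S(add(add(SSSZ, SZ), mul(SZ, SZ)))
  step 3: S(add(S(add(SSZ, SZ)), mul(SZ, SZ)))
  step 4: S(S(add(add(SSZ, SZ), mul(SZ, SZ))))
  step 5: S(S(add(S(add(SZ, SZ)), mul(SZ, SZ))))
  step 6: S(S(S(add(add(SZ, SZ), mul(SZ, SZ)))))
  step 7: S(S(S(add(S(add(Z, SZ)), mul(SZ, SZ)))))
  step 8: S(S(S(S(add(add(Z, SZ), mul(SZ, SZ))))))
  step 9: S(S(S(S(add(SZ, mul(SZ, SZ))))))
  step 10: S(S(S(S(S(add(Z, mul(SZ, SZ)))))))
  step 11: S(S(S(S(S(mul(SZ, SZ))))))
  step 12: S(S(S(S(S(add(SZ, mul(Z, SZ)))))))
  step 13: S(S(S(S(S(S(add(Z, mul(Z, SZ))))))))
  step 14: S(S(S(S(S(S(mul(Z, SZ)))))))
  step 15: S^6(Z)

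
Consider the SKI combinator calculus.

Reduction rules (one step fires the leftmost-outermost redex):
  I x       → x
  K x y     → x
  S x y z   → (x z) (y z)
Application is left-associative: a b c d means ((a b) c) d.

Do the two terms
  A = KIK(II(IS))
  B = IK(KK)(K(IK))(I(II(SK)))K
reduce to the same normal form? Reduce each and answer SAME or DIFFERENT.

Term A:
  start: KIK(II(IS))
  [1] I(II(IS))
  [2] II(IS)
  [3] I(IS)
  [4] IS
  [5] S

Term B:
  start: IK(KK)(K(IK))(I(II(SK)))K
  [1] K(KK)(K(IK))(I(II(SK)))K
  [2] KK(I(II(SK)))K
  [3] KK

Answer: DIFFERENT — A ⇓ S, B ⇓ KK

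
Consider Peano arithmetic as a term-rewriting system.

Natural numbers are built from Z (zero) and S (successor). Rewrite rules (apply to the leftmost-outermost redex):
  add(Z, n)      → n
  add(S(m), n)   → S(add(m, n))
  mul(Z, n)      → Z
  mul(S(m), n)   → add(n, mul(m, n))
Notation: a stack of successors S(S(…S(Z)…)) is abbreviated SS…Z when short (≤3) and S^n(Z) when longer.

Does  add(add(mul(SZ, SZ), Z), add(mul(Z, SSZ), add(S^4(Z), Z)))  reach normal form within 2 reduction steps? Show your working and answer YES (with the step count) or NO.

Answer: NO — after 2 steps the term is add(add(S(add(Z, mul(Z, SZ))), Z), add(mul(Z, SSZ), add(S^4(Z), Z))), not yet normal

Reduction:
  start: add(add(mul(SZ, SZ), Z), add(mul(Z, SSZ), add(S^4(Z), Z)))
  step 1: add(add(add(SZ, mul(Z, SZ)), Z), add(mul(Z, SSZ), add(S^4(Z), Z)))
  step 2: add(add(S(add(Z, mul(Z, SZ))), Z), add(mul(Z, SSZ), add(S^4(Z), Z)))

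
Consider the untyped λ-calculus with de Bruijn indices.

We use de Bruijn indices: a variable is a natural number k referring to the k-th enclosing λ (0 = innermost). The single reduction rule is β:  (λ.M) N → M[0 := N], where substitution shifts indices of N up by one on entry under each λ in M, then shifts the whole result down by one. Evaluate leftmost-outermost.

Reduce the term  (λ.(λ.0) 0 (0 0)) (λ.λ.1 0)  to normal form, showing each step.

Answer: normal form = λ.λ.1 0  (in 6 steps)

Working:
  start: (λ.(λ.0) 0 (0 0)) (λ.λ.1 0)
  [1] (λ.0) (λ.λ.1 0) ((λ.λ.1 0) (λ.λ.1 0))
  [2] (λ.λ.1 0) ((λ.λ.1 0) (λ.λ.1 0))
  [3] λ.(λ.λ.1 0) (λ.λ.1 0) 0
  [4] λ.(λ.(λ.λ.1 0) 0) 0
  [5] λ.(λ.λ.1 0) 0
  [6] λ.λ.1 0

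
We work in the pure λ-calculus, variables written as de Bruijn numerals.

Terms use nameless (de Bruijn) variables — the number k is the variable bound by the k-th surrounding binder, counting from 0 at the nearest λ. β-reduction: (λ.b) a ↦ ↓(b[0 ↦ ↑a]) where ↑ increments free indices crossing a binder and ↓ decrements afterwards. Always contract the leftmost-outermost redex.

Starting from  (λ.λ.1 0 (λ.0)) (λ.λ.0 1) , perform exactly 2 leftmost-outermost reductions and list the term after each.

Answer: after 2 steps: λ.(λ.0 1) (λ.0)

Reduction:
  start: (λ.λ.1 0 (λ.0)) (λ.λ.0 1)
  [1] λ.(λ.λ.0 1) 0 (λ.0)
  [2] λ.(λ.0 1) (λ.0)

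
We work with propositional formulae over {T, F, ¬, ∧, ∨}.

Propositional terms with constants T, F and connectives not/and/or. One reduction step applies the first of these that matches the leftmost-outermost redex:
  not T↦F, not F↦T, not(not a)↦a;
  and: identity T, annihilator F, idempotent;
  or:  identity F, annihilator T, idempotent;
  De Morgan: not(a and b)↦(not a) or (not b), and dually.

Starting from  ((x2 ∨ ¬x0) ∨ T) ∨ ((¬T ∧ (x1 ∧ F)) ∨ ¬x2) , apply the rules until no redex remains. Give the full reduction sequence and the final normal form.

Answer: normal form = T  (in 2 steps)

Reduction:
  start: ((x2 ∨ ¬x0) ∨ T) ∨ ((¬T ∧ (x1 ∧ F)) ∨ ¬x2)
  →1  T ∨ ((¬T ∧ (x1 ∧ F)) ∨ ¬x2)
  →2  T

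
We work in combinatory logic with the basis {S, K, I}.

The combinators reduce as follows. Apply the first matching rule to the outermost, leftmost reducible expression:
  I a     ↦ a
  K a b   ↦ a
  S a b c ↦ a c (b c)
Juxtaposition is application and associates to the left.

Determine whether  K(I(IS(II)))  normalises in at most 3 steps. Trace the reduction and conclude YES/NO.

Answer: YES — reaches normal form K(SI) in 3 ≤ 3 steps

Working:
  start: K(I(IS(II)))
  step 1: K(IS(II))
  step 2: K(S(II))
  step 3: K(SI)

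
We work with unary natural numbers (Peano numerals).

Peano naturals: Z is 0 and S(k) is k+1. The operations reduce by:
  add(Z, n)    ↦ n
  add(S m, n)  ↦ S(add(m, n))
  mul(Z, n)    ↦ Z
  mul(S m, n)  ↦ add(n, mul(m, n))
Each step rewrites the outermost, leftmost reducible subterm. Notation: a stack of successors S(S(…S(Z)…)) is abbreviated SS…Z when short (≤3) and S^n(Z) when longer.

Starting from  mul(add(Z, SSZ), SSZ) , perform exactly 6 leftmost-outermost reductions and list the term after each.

Answer: after 6 steps: S(S(add(SSZ, mul(Z, SSZ))))

Reduction:
  start: mul(add(Z, SSZ), SSZ)
  →1  mul(SSZ, SSZ)
  →2  add(SSZ, mul(SZ, SSZ))
  →3  S(add(SZ, mul(SZ, SSZ)))
  →4  S(S(add(Z, mul(SZ, SSZ))))
  →5  S(S(mul(SZ, SSZ)))
  →6  S(S(add(SSZ, mul(Z, SSZ))))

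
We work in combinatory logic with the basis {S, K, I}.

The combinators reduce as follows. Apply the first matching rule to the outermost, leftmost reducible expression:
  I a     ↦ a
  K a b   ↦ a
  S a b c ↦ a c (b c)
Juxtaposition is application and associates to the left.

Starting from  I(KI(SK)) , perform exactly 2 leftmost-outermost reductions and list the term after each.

Answer: after 2 steps: I

Derivation:
  start: I(KI(SK))
  step 1: KI(SK)
  step 2: I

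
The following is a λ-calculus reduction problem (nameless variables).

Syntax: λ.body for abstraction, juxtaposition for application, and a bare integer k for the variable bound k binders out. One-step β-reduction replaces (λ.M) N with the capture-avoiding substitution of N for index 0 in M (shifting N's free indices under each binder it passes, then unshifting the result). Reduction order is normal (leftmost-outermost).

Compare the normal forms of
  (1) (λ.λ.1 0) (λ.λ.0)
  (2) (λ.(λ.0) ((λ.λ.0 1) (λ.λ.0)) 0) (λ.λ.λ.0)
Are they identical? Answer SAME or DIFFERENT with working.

Answer: SAME — A ⇓ λ.λ.0, B ⇓ λ.λ.0

Working:
Term A:
  start: (λ.λ.1 0) (λ.λ.0)
  →1  λ.(λ.λ.0) 0
  →2  λ.λ.0

Term B:
  start: (λ.(λ.0) ((λ.λ.0 1) (λ.λ.0)) 0) (λ.λ.λ.0)
  →1  (λ.0) ((λ.λ.0 1) (λ.λ.0)) (λ.λ.λ.0)
  →2  (λ.λ.0 1) (λ.λ.0) (λ.λ.λ.0)
  →3  (λ.0 (λ.λ.0)) (λ.λ.λ.0)
  →4  (λ.λ.λ.0) (λ.λ.0)
  →5  λ.λ.0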